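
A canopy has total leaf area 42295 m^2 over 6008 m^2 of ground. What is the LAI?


LAI = 42295 / 6008 = 7.0398 ≈ 7.04

7.04


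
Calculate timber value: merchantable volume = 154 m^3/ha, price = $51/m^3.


Value = 154 * 51 = $7854/ha

$7854/ha


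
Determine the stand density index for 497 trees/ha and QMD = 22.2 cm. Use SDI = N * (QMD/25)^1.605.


QMD/25 = 22.2/25 = 0.888
(0.888)^1.605 = exp(1.605 * ln(0.888)) = exp(1.605 * (-0.118784)) = exp(-0.190648) = 0.826423
SDI = 497 * 0.826423 = 410.732 ≈ 411

411


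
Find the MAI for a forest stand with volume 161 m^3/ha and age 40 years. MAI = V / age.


MAI = 161 / 40 = 4.0250 ≈ 4.03 m^3/ha/yr

4.03 m^3/ha/yr


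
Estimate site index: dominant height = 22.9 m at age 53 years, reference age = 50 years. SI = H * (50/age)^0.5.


50/53 = 0.943396
(0.943396)^0.5 = 0.971286
SI = 22.9 * 0.971286 = 22.2424 ≈ 22.2 m

22.2 m


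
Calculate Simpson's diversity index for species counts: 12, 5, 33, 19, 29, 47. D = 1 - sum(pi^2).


Total N = 12 + 5 + 33 + 19 + 29 + 47 = 145
Per-species terms:
  p = 12/145 = 0.082759; p^2 = 0.082759^2 = 0.006849
  p = 5/145 = 0.034483; p^2 = 0.034483^2 = 0.001189
  p = 33/145 = 0.227586; p^2 = 0.227586^2 = 0.051795
  p = 19/145 = 0.131034; p^2 = 0.131034^2 = 0.017170
  p = 29/145 = 0.200000; p^2 = 0.200000^2 = 0.040000
  p = 47/145 = 0.324138; p^2 = 0.324138^2 = 0.105065
sum(p^2) = 0.006849 + 0.001189 + 0.051795 + 0.017170 + 0.040000 + 0.105065 = 0.222068
D = 1 - 0.222068 = 0.777932 ≈ 0.7779

0.7779


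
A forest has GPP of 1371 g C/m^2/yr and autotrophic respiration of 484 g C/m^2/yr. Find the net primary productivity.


NPP = GPP - Ra = 1371 - 484 = 887 g C/m^2/yr

887 g C/m^2/yr


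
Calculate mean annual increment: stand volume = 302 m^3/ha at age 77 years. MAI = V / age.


MAI = 302 / 77 = 3.9221 ≈ 3.92 m^3/ha/yr

3.92 m^3/ha/yr


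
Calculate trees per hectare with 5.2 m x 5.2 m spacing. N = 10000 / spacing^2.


N = 10000 / 5.2^2 = 10000 / 27.04 = 369.822 ≈ 370 trees/ha

370 trees/ha


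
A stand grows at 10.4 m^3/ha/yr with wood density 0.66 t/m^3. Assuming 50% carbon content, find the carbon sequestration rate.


C = 10.4 * 0.66 * 0.5 = 3.432 ≈ 3.43 t C/ha/yr

3.43 t C/ha/yr


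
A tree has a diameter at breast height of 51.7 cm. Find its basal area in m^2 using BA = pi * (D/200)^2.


D/200 = 51.7/200 = 0.2585 m
(D/200)^2 = 0.2585^2 = 0.06682225
BA = 3.141593 * 0.06682225 = 0.209928 ≈ 0.2099 m^2

0.2099 m^2


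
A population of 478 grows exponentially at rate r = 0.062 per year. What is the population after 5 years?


r*t = 0.062 * 5 = 0.31
exp(0.31) = 1.36343
N = 478 * 1.36343 = 651.720 ≈ 652

652


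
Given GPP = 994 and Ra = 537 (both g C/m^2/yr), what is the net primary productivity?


NPP = GPP - Ra = 994 - 537 = 457 g C/m^2/yr

457 g C/m^2/yr


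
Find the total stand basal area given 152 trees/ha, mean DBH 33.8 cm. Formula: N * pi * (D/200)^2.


(D/200)^2 = (33.8/200)^2 = 0.169^2 = 0.028561
Individual BA = 3.141593 * 0.028561 = 0.0897270 m^2
Stand BA = 152 * 0.0897270 = 13.6385 ≈ 13.64 m^2/ha

13.64 m^2/ha


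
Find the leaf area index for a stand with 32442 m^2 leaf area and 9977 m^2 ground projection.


LAI = 32442 / 9977 = 3.2517 ≈ 3.25

3.25


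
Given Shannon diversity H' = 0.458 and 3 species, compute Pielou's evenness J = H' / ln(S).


ln(3) = 1.09861
J = H' / ln(S) = 0.458 / 1.09861 = 0.416890 ≈ 0.4169

0.4169


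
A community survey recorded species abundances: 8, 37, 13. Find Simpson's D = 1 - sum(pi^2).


Total N = 8 + 37 + 13 = 58
Per-species terms:
  p = 8/58 = 0.137931; p^2 = 0.137931^2 = 0.019025
  p = 37/58 = 0.637931; p^2 = 0.637931^2 = 0.406956
  p = 13/58 = 0.224138; p^2 = 0.224138^2 = 0.050238
sum(p^2) = 0.019025 + 0.406956 + 0.050238 = 0.476219
D = 1 - 0.476219 = 0.523781 ≈ 0.5238

0.5238


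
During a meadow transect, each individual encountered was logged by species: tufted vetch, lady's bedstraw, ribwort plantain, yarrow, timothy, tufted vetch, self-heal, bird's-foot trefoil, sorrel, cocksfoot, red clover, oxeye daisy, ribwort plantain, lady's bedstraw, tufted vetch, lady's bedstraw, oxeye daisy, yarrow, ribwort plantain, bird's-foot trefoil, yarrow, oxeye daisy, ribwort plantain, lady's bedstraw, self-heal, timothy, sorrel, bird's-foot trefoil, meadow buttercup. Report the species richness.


Total individuals logged = 29
Distinct species (count of individuals): tufted vetch (3), lady's bedstraw (4), ribwort plantain (4), yarrow (3), timothy (2), self-heal (2), bird's-foot trefoil (3), sorrel (2), cocksfoot (1), red clover (1), oxeye daisy (3), meadow buttercup (1)
Species richness = number of distinct species = 12

12


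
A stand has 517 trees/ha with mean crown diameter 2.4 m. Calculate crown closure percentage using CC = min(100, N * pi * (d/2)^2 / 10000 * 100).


(d/2)^2 = (2.4/2)^2 = 1.2^2 = 1.44
Crown area = 3.141593 * 1.44 = 4.52389 m^2
N * area / 10000 * 100 = 517 * 4.52389 / 10000 * 100 = 23.3885
CC = min(100, 23.3885) = 23.3885 ≈ 23.4%

23.4%


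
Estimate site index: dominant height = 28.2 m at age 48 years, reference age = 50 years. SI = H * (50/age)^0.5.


50/48 = 1.04167
(1.04167)^0.5 = 1.02062
SI = 28.2 * 1.02062 = 28.7815 ≈ 28.8 m

28.8 m


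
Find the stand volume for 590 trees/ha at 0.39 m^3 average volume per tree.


V_stand = 590 * 0.39 = 230.1 m^3/ha

230.1 m^3/ha


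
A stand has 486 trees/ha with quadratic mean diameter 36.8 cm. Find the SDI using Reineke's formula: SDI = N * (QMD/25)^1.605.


QMD/25 = 36.8/25 = 1.472
(1.472)^1.605 = exp(1.605 * ln(1.472)) = exp(1.605 * 0.386622) = exp(0.620528) = 1.85991
SDI = 486 * 1.85991 = 903.916 ≈ 904

904


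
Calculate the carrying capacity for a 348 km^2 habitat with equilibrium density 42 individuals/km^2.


K = 42 * 348 = 14616 individuals

14616 individuals


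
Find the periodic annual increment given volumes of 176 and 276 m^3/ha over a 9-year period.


PAI = (V2 - V1) / period = (276 - 176) / 9 = 100 / 9 = 11.1111 ≈ 11.11 m^3/ha/yr

11.11 m^3/ha/yr


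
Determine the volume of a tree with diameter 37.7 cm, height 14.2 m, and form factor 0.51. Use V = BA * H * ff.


(D/200)^2 = (37.7/200)^2 = 0.1885^2 = 0.03553225
BA = 3.141593 * 0.03553225 = 0.111628 m^2
V = 0.111628 * 14.2 * 0.51 = 0.808410 ≈ 0.808 m^3

0.808 m^3


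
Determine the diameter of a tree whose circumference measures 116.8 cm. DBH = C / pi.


DBH = C / pi = 116.8 / 3.141593 = 37.1786 ≈ 37.18 cm

37.18 cm


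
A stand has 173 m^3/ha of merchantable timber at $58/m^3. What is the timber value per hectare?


Value = 173 * 58 = $10034/ha

$10034/ha


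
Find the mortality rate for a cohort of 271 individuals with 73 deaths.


Mortality rate = 73 / 271 = 0.269373 ≈ 0.2694

0.2694


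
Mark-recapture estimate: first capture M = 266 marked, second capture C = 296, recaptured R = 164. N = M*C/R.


N = M * C / R = 266 * 296 / 164 = 78736 / 164 = 480.10 ≈ 480

480 individuals


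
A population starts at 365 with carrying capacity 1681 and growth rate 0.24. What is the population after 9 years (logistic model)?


(K - N0)/N0 = (1681 - 365)/365 = 1316/365 = 3.60548
r*t = 0.24 * 9 = 2.16; exp(-2.16) = 0.115325
3.60548 * 0.115325 = 0.415802
1 + 0.415802 = 1.41580
N = 1681 / 1.41580 = 1187.31 ≈ 1187

1187


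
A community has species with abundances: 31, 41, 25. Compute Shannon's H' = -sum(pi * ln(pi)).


Total N = 31 + 41 + 25 = 97
Per-species terms:
  p = 31/97 = 0.319588; ln(p) = -1.140723; p*ln(p) = 0.319588 * (-1.140723) = -0.364561
  p = 41/97 = 0.422680; ln(p) = -0.861140; p*ln(p) = 0.422680 * (-0.861140) = -0.363987
  p = 25/97 = 0.257732; ln(p) = -1.355835; p*ln(p) = 0.257732 * (-1.355835) = -0.349442
sum(p*ln(p)) = (-0.364561) + (-0.363987) + (-0.349442) = -1.077990
H' = -(-1.077990) = 1.077990 ≈ 1.0780

1.0780


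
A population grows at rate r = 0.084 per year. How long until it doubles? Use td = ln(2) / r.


td = ln(2) / 0.084 = 0.693147 / 0.084 = 8.25175 ≈ 8.3 years

8.3 years


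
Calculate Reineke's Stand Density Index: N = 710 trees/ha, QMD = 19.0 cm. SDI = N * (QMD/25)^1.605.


QMD/25 = 19.0/25 = 0.76
(0.76)^1.605 = exp(1.605 * ln(0.76)) = exp(1.605 * (-0.274437)) = exp(-0.440471) = 0.643733
SDI = 710 * 0.643733 = 457.050 ≈ 457

457


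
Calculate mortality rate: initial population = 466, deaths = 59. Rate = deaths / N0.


Mortality rate = 59 / 466 = 0.126609 ≈ 0.1266

0.1266


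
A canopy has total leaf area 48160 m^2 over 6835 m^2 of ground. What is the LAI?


LAI = 48160 / 6835 = 7.0461 ≈ 7.05

7.05


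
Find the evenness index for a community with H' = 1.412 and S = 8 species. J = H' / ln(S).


ln(8) = 2.07944
J = H' / ln(S) = 1.412 / 2.07944 = 0.679029 ≈ 0.6790

0.6790


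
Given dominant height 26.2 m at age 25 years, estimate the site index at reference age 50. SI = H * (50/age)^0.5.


50/25 = 2.00000
(2.00000)^0.5 = 1.41421
SI = 26.2 * 1.41421 = 37.0523 ≈ 37.1 m

37.1 m


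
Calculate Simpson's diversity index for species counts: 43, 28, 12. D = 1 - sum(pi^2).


Total N = 43 + 28 + 12 = 83
Per-species terms:
  p = 43/83 = 0.518072; p^2 = 0.518072^2 = 0.268399
  p = 28/83 = 0.337349; p^2 = 0.337349^2 = 0.113804
  p = 12/83 = 0.144578; p^2 = 0.144578^2 = 0.020903
sum(p^2) = 0.268399 + 0.113804 + 0.020903 = 0.403106
D = 1 - 0.403106 = 0.596894 ≈ 0.5969

0.5969


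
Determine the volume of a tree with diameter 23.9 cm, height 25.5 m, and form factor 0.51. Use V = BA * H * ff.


(D/200)^2 = (23.9/200)^2 = 0.1195^2 = 0.01428025
BA = 3.141593 * 0.01428025 = 0.0448627 m^2
V = 0.0448627 * 25.5 * 0.51 = 0.583439 ≈ 0.583 m^3

0.583 m^3


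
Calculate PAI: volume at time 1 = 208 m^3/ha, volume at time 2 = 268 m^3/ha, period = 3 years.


PAI = (V2 - V1) / period = (268 - 208) / 3 = 60 / 3 = 20.00 m^3/ha/yr

20.00 m^3/ha/yr


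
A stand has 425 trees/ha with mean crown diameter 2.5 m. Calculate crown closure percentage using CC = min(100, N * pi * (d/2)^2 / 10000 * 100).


(d/2)^2 = (2.5/2)^2 = 1.25^2 = 1.5625
Crown area = 3.141593 * 1.5625 = 4.90874 m^2
N * area / 10000 * 100 = 425 * 4.90874 / 10000 * 100 = 20.8621
CC = min(100, 20.8621) = 20.8621 ≈ 20.9%

20.9%


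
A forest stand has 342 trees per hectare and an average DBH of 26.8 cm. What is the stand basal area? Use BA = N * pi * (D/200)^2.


(D/200)^2 = (26.8/200)^2 = 0.134^2 = 0.017956
Individual BA = 3.141593 * 0.017956 = 0.0564104 m^2
Stand BA = 342 * 0.0564104 = 19.2924 ≈ 19.29 m^2/ha

19.29 m^2/ha


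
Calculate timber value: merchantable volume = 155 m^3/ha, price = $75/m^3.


Value = 155 * 75 = $11625/ha

$11625/ha


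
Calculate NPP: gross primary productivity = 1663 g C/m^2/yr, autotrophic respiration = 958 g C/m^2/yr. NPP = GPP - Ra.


NPP = GPP - Ra = 1663 - 958 = 705 g C/m^2/yr

705 g C/m^2/yr


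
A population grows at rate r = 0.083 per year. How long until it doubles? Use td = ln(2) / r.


td = ln(2) / 0.083 = 0.693147 / 0.083 = 8.35117 ≈ 8.4 years

8.4 years


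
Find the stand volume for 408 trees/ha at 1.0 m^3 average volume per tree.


V_stand = 408 * 1.0 = 408.0 m^3/ha

408.0 m^3/ha


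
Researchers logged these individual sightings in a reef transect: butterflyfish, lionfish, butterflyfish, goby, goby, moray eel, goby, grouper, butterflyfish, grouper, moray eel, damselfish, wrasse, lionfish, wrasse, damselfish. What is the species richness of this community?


Total individuals logged = 16
Distinct species (count of individuals): butterflyfish (3), lionfish (2), goby (3), moray eel (2), grouper (2), damselfish (2), wrasse (2)
Species richness = number of distinct species = 7

7


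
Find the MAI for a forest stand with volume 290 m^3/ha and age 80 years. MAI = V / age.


MAI = 290 / 80 = 3.6250 ≈ 3.63 m^3/ha/yr

3.63 m^3/ha/yr


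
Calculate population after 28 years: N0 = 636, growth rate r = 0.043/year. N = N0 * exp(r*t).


r*t = 0.043 * 28 = 1.204
exp(1.204) = 3.33342
N = 636 * 3.33342 = 2120.06 ≈ 2120

2120


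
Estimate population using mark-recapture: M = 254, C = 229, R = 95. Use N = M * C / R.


N = M * C / R = 254 * 229 / 95 = 58166 / 95 = 612.27 ≈ 612

612 individuals


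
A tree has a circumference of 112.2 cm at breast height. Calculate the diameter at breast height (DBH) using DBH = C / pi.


DBH = C / pi = 112.2 / 3.141593 = 35.7144 ≈ 35.71 cm

35.71 cm


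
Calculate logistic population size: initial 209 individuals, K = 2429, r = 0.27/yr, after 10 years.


(K - N0)/N0 = (2429 - 209)/209 = 2220/209 = 10.6220
r*t = 0.27 * 10 = 2.7; exp(-2.7) = 0.0672055
10.6220 * 0.0672055 = 0.713857
1 + 0.713857 = 1.71386
N = 2429 / 1.71386 = 1417.27 ≈ 1417

1417


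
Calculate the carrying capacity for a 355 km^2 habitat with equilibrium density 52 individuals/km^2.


K = 52 * 355 = 18460 individuals

18460 individuals


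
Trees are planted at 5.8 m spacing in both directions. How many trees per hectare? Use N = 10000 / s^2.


N = 10000 / 5.8^2 = 10000 / 33.64 = 297.265 ≈ 297 trees/ha

297 trees/ha


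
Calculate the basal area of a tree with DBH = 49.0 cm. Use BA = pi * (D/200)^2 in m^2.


D/200 = 49.0/200 = 0.245 m
(D/200)^2 = 0.245^2 = 0.060025
BA = 3.141593 * 0.060025 = 0.188574 ≈ 0.1886 m^2

0.1886 m^2


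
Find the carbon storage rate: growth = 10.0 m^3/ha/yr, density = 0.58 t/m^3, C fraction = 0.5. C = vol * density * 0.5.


C = 10.0 * 0.58 * 0.5 = 2.90 t C/ha/yr

2.90 t C/ha/yr


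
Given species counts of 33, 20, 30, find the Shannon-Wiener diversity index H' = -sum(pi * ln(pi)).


Total N = 33 + 20 + 30 = 83
Per-species terms:
  p = 33/83 = 0.397590; ln(p) = -0.922334; p*ln(p) = 0.397590 * (-0.922334) = -0.366711
  p = 20/83 = 0.240964; ln(p) = -1.423108; p*ln(p) = 0.240964 * (-1.423108) = -0.342918
  p = 30/83 = 0.361446; ln(p) = -1.017643; p*ln(p) = 0.361446 * (-1.017643) = -0.367823
sum(p*ln(p)) = (-0.366711) + (-0.342918) + (-0.367823) = -1.077452
H' = -(-1.077452) = 1.077452 ≈ 1.0775

1.0775


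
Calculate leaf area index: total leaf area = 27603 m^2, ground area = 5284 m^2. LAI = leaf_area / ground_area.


LAI = 27603 / 5284 = 5.2239 ≈ 5.22

5.22


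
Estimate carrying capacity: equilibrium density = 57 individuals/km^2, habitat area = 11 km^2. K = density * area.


K = 57 * 11 = 627 individuals

627 individuals


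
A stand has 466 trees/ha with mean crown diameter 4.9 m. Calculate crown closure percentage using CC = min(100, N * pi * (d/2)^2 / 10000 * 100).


(d/2)^2 = (4.9/2)^2 = 2.45^2 = 6.0025
Crown area = 3.141593 * 6.0025 = 18.8574 m^2
N * area / 10000 * 100 = 466 * 18.8574 / 10000 * 100 = 87.8755
CC = min(100, 87.8755) = 87.8755 ≈ 87.9%

87.9%


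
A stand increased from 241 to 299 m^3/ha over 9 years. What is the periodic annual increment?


PAI = (V2 - V1) / period = (299 - 241) / 9 = 58 / 9 = 6.4444 ≈ 6.44 m^3/ha/yr

6.44 m^3/ha/yr


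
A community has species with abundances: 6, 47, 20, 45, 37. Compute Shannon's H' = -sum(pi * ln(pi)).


Total N = 6 + 47 + 20 + 45 + 37 = 155
Per-species terms:
  p = 6/155 = 0.038710; ln(p) = -3.251657; p*ln(p) = 0.038710 * (-3.251657) = -0.125872
  p = 47/155 = 0.303226; ln(p) = -1.193277; p*ln(p) = 0.303226 * (-1.193277) = -0.361833
  p = 20/155 = 0.129032; ln(p) = -2.047695; p*ln(p) = 0.129032 * (-2.047695) = -0.264218
  p = 45/155 = 0.290323; ln(p) = -1.236761; p*ln(p) = 0.290323 * (-1.236761) = -0.359060
  p = 37/155 = 0.238710; ln(p) = -1.432506; p*ln(p) = 0.238710 * (-1.432506) = -0.341954
sum(p*ln(p)) = (-0.125872) + (-0.361833) + (-0.264218) + (-0.359060) + (-0.341954) = -1.452937
H' = -(-1.452937) = 1.452937 ≈ 1.4529

1.4529


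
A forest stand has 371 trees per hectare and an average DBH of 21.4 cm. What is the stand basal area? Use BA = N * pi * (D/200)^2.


(D/200)^2 = (21.4/200)^2 = 0.107^2 = 0.011449
Individual BA = 3.141593 * 0.011449 = 0.0359681 m^2
Stand BA = 371 * 0.0359681 = 13.3442 ≈ 13.34 m^2/ha

13.34 m^2/ha


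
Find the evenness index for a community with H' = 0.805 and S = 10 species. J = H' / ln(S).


ln(10) = 2.30259
J = H' / ln(S) = 0.805 / 2.30259 = 0.349606 ≈ 0.3496

0.3496


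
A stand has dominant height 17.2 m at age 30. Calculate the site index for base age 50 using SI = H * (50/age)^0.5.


50/30 = 1.66667
(1.66667)^0.5 = 1.29100
SI = 17.2 * 1.29100 = 22.2052 ≈ 22.2 m

22.2 m


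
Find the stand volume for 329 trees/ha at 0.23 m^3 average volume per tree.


V_stand = 329 * 0.23 = 75.67 ≈ 75.7 m^3/ha

75.7 m^3/ha


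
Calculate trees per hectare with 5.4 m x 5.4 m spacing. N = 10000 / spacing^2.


N = 10000 / 5.4^2 = 10000 / 29.16 = 342.936 ≈ 343 trees/ha

343 trees/ha


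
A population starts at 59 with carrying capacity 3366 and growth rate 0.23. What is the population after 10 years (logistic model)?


(K - N0)/N0 = (3366 - 59)/59 = 3307/59 = 56.0508
r*t = 0.23 * 10 = 2.3; exp(-2.3) = 0.100259
56.0508 * 0.100259 = 5.61960
1 + 5.61960 = 6.61960
N = 3366 / 6.61960 = 508.490 ≈ 508

508


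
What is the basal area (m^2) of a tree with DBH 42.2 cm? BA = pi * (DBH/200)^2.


D/200 = 42.2/200 = 0.211 m
(D/200)^2 = 0.211^2 = 0.044521
BA = 3.141593 * 0.044521 = 0.139867 ≈ 0.1399 m^2

0.1399 m^2


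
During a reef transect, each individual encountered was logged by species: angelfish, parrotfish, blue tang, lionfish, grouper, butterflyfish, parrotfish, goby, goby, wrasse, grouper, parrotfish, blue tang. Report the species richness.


Total individuals logged = 13
Distinct species (count of individuals): angelfish (1), parrotfish (3), blue tang (2), lionfish (1), grouper (2), butterflyfish (1), goby (2), wrasse (1)
Species richness = number of distinct species = 8

8


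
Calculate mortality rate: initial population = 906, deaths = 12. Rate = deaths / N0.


Mortality rate = 12 / 906 = 0.013245 ≈ 0.0132

0.0132


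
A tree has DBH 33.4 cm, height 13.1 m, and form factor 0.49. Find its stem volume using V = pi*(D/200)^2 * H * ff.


(D/200)^2 = (33.4/200)^2 = 0.167^2 = 0.027889
BA = 3.141593 * 0.027889 = 0.0876159 m^2
V = 0.0876159 * 13.1 * 0.49 = 0.562406 ≈ 0.562 m^3

0.562 m^3


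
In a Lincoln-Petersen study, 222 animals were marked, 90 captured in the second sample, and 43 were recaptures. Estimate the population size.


N = M * C / R = 222 * 90 / 43 = 19980 / 43 = 464.65 ≈ 465

465 individuals


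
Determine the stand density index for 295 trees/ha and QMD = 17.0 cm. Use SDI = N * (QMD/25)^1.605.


QMD/25 = 17.0/25 = 0.68
(0.68)^1.605 = exp(1.605 * ln(0.68)) = exp(1.605 * (-0.385662)) = exp(-0.618988) = 0.538489
SDI = 295 * 0.538489 = 158.854 ≈ 159

159


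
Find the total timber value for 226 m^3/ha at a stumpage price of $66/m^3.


Value = 226 * 66 = $14916/ha

$14916/ha


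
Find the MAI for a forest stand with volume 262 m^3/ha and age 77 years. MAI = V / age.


MAI = 262 / 77 = 3.4026 ≈ 3.40 m^3/ha/yr

3.40 m^3/ha/yr


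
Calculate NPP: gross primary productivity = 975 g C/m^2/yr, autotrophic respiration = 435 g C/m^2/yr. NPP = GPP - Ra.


NPP = GPP - Ra = 975 - 435 = 540 g C/m^2/yr

540 g C/m^2/yr


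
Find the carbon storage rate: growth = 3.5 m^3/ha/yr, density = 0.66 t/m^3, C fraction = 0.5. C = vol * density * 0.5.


C = 3.5 * 0.66 * 0.5 = 1.155 ≈ 1.16 t C/ha/yr

1.16 t C/ha/yr


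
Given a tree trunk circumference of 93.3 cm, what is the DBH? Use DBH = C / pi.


DBH = C / pi = 93.3 / 3.141593 = 29.6983 ≈ 29.70 cm

29.70 cm


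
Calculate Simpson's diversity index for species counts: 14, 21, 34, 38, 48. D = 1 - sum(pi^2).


Total N = 14 + 21 + 34 + 38 + 48 = 155
Per-species terms:
  p = 14/155 = 0.090323; p^2 = 0.090323^2 = 0.008158
  p = 21/155 = 0.135484; p^2 = 0.135484^2 = 0.018356
  p = 34/155 = 0.219355; p^2 = 0.219355^2 = 0.048117
  p = 38/155 = 0.245161; p^2 = 0.245161^2 = 0.060104
  p = 48/155 = 0.309677; p^2 = 0.309677^2 = 0.095900
sum(p^2) = 0.008158 + 0.018356 + 0.048117 + 0.060104 + 0.095900 = 0.230635
D = 1 - 0.230635 = 0.769365 ≈ 0.7694

0.7694


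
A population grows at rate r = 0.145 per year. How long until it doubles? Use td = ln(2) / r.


td = ln(2) / 0.145 = 0.693147 / 0.145 = 4.78032 ≈ 4.8 years

4.8 years


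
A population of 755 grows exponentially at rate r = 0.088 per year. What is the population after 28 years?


r*t = 0.088 * 28 = 2.464
exp(2.464) = 11.7517
N = 755 * 11.7517 = 8872.53 ≈ 8873

8873


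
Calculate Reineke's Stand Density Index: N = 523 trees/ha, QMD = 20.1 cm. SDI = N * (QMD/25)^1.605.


QMD/25 = 20.1/25 = 0.804
(0.804)^1.605 = exp(1.605 * ln(0.804)) = exp(1.605 * (-0.218156)) = exp(-0.350140) = 0.704589
SDI = 523 * 0.704589 = 368.500 ≈ 369

369


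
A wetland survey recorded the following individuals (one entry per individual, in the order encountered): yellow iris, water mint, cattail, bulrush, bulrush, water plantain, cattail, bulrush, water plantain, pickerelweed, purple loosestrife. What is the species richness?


Total individuals logged = 11
Distinct species (count of individuals): yellow iris (1), water mint (1), cattail (2), bulrush (3), water plantain (2), pickerelweed (1), purple loosestrife (1)
Species richness = number of distinct species = 7

7


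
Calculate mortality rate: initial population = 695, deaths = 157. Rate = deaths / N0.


Mortality rate = 157 / 695 = 0.225899 ≈ 0.2259

0.2259


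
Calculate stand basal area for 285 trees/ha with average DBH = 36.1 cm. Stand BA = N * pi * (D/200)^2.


(D/200)^2 = (36.1/200)^2 = 0.1805^2 = 0.03258025
Individual BA = 3.141593 * 0.03258025 = 0.102354 m^2
Stand BA = 285 * 0.102354 = 29.1709 ≈ 29.17 m^2/ha

29.17 m^2/ha


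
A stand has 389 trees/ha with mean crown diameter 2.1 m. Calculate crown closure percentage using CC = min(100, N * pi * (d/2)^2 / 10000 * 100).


(d/2)^2 = (2.1/2)^2 = 1.05^2 = 1.1025
Crown area = 3.141593 * 1.1025 = 3.46361 m^2
N * area / 10000 * 100 = 389 * 3.46361 / 10000 * 100 = 13.4734
CC = min(100, 13.4734) = 13.4734 ≈ 13.5%

13.5%


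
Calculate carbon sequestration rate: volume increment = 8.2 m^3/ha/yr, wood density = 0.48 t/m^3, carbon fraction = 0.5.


C = 8.2 * 0.48 * 0.5 = 1.968 ≈ 1.97 t C/ha/yr

1.97 t C/ha/yr


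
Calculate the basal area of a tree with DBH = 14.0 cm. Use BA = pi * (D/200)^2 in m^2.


D/200 = 14.0/200 = 0.07 m
(D/200)^2 = 0.07^2 = 0.0049
BA = 3.141593 * 0.0049 = 0.0153938 ≈ 0.0154 m^2

0.0154 m^2


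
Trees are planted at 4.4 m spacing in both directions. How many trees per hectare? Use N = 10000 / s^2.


N = 10000 / 4.4^2 = 10000 / 19.36 = 516.529 ≈ 517 trees/ha

517 trees/ha


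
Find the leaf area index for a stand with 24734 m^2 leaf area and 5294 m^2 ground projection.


LAI = 24734 / 5294 = 4.6721 ≈ 4.67

4.67


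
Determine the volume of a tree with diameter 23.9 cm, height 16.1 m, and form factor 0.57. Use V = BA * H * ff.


(D/200)^2 = (23.9/200)^2 = 0.1195^2 = 0.01428025
BA = 3.141593 * 0.01428025 = 0.0448627 m^2
V = 0.0448627 * 16.1 * 0.57 = 0.411705 ≈ 0.412 m^3

0.412 m^3


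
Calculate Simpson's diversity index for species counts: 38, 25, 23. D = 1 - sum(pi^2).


Total N = 38 + 25 + 23 = 86
Per-species terms:
  p = 38/86 = 0.441860; p^2 = 0.441860^2 = 0.195240
  p = 25/86 = 0.290698; p^2 = 0.290698^2 = 0.084505
  p = 23/86 = 0.267442; p^2 = 0.267442^2 = 0.071525
sum(p^2) = 0.195240 + 0.084505 + 0.071525 = 0.351270
D = 1 - 0.351270 = 0.648730 ≈ 0.6487

0.6487


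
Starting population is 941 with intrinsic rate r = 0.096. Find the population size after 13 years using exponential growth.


r*t = 0.096 * 13 = 1.248
exp(1.248) = 3.48337
N = 941 * 3.48337 = 3277.85 ≈ 3278

3278


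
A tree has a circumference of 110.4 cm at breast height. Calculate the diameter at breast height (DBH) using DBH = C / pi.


DBH = C / pi = 110.4 / 3.141593 = 35.1414 ≈ 35.14 cm

35.14 cm


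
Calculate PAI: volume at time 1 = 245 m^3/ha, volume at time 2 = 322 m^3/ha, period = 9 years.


PAI = (V2 - V1) / period = (322 - 245) / 9 = 77 / 9 = 8.5556 ≈ 8.56 m^3/ha/yr

8.56 m^3/ha/yr


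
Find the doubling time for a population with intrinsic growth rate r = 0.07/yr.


td = ln(2) / 0.07 = 0.693147 / 0.07 = 9.90210 ≈ 9.9 years

9.9 years


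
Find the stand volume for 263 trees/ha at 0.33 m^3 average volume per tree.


V_stand = 263 * 0.33 = 86.79 ≈ 86.8 m^3/ha

86.8 m^3/ha


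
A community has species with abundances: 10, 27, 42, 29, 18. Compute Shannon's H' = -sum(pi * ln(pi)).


Total N = 10 + 27 + 42 + 29 + 18 = 126
Per-species terms:
  p = 10/126 = 0.079365; ln(p) = -2.533698; p*ln(p) = 0.079365 * (-2.533698) = -0.201087
  p = 27/126 = 0.214286; ln(p) = -1.540444; p*ln(p) = 0.214286 * (-1.540444) = -0.330096
  p = 42/126 = 0.333333; ln(p) = -1.098613; p*ln(p) = 0.333333 * (-1.098613) = -0.366204
  p = 29/126 = 0.230159; ln(p) = -1.468985; p*ln(p) = 0.230159 * (-1.468985) = -0.338100
  p = 18/126 = 0.142857; ln(p) = -1.945911; p*ln(p) = 0.142857 * (-1.945911) = -0.277987
sum(p*ln(p)) = (-0.201087) + (-0.330096) + (-0.366204) + (-0.338100) + (-0.277987) = -1.513474
H' = -(-1.513474) = 1.513474 ≈ 1.5135

1.5135


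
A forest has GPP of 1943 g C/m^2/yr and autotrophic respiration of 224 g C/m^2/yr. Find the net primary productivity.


NPP = GPP - Ra = 1943 - 224 = 1719 g C/m^2/yr

1719 g C/m^2/yr


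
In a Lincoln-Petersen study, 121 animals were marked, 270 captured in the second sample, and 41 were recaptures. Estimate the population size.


N = M * C / R = 121 * 270 / 41 = 32670 / 41 = 796.83 ≈ 797

797 individuals


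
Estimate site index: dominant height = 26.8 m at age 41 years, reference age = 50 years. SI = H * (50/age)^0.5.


50/41 = 1.21951
(1.21951)^0.5 = 1.10431
SI = 26.8 * 1.10431 = 29.5955 ≈ 29.6 m

29.6 m


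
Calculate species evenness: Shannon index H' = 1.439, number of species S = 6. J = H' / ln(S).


ln(6) = 1.79176
J = H' / ln(S) = 1.439 / 1.79176 = 0.803121 ≈ 0.8031

0.8031


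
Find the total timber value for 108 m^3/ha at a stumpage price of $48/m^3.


Value = 108 * 48 = $5184/ha

$5184/ha


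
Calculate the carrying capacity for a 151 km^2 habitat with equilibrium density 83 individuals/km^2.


K = 83 * 151 = 12533 individuals

12533 individuals


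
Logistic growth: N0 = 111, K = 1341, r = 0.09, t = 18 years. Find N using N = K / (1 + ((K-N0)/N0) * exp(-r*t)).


(K - N0)/N0 = (1341 - 111)/111 = 1230/111 = 11.0811
r*t = 0.09 * 18 = 1.62; exp(-1.62) = 0.197899
11.0811 * 0.197899 = 2.19294
1 + 2.19294 = 3.19294
N = 1341 / 3.19294 = 419.989 ≈ 420

420


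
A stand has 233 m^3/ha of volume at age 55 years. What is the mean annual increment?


MAI = 233 / 55 = 4.2364 ≈ 4.24 m^3/ha/yr

4.24 m^3/ha/yr


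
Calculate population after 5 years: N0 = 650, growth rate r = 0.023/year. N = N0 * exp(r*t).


r*t = 0.023 * 5 = 0.115
exp(0.115) = 1.12187
N = 650 * 1.12187 = 729.216 ≈ 729

729


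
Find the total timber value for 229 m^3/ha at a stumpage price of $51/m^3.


Value = 229 * 51 = $11679/ha

$11679/ha


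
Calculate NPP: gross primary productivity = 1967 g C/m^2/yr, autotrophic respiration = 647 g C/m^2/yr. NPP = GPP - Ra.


NPP = GPP - Ra = 1967 - 647 = 1320 g C/m^2/yr

1320 g C/m^2/yr


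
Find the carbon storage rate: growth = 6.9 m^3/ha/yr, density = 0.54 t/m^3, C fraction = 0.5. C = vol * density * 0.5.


C = 6.9 * 0.54 * 0.5 = 1.863 ≈ 1.86 t C/ha/yr

1.86 t C/ha/yr


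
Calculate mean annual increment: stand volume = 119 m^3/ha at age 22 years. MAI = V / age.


MAI = 119 / 22 = 5.4091 ≈ 5.41 m^3/ha/yr

5.41 m^3/ha/yr


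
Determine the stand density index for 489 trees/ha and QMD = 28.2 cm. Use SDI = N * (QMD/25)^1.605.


QMD/25 = 28.2/25 = 1.128
(1.128)^1.605 = exp(1.605 * ln(1.128)) = exp(1.605 * 0.120446) = exp(0.193316) = 1.21327
SDI = 489 * 1.21327 = 593.289 ≈ 593

593


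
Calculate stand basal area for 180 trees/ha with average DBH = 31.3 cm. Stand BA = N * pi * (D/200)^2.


(D/200)^2 = (31.3/200)^2 = 0.1565^2 = 0.02449225
Individual BA = 3.141593 * 0.02449225 = 0.0769447 m^2
Stand BA = 180 * 0.0769447 = 13.8500 ≈ 13.85 m^2/ha

13.85 m^2/ha


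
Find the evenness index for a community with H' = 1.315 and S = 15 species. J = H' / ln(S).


ln(15) = 2.70805
J = H' / ln(S) = 1.315 / 2.70805 = 0.485589 ≈ 0.4856

0.4856


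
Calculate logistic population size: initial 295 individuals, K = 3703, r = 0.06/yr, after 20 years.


(K - N0)/N0 = (3703 - 295)/295 = 3408/295 = 11.5525
r*t = 0.06 * 20 = 1.2; exp(-1.2) = 0.301194
11.5525 * 0.301194 = 3.47954
1 + 3.47954 = 4.47954
N = 3703 / 4.47954 = 826.647 ≈ 827

827


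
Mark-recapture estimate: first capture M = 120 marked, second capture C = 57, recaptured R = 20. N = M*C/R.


N = M * C / R = 120 * 57 / 20 = 6840 / 20 = 342

342 individuals


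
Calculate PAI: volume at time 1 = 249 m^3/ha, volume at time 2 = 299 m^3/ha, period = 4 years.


PAI = (V2 - V1) / period = (299 - 249) / 4 = 50 / 4 = 12.50 m^3/ha/yr

12.50 m^3/ha/yr


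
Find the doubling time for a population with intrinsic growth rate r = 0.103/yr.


td = ln(2) / 0.103 = 0.693147 / 0.103 = 6.72958 ≈ 6.7 years

6.7 years


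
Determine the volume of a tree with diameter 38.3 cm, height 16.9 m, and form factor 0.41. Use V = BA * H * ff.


(D/200)^2 = (38.3/200)^2 = 0.1915^2 = 0.03667225
BA = 3.141593 * 0.03667225 = 0.115209 m^2
V = 0.115209 * 16.9 * 0.41 = 0.798283 ≈ 0.798 m^3

0.798 m^3


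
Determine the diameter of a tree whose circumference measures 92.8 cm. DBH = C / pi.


DBH = C / pi = 92.8 / 3.141593 = 29.5392 ≈ 29.54 cm

29.54 cm


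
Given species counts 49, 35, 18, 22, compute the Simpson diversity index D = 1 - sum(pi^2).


Total N = 49 + 35 + 18 + 22 = 124
Per-species terms:
  p = 49/124 = 0.395161; p^2 = 0.395161^2 = 0.156152
  p = 35/124 = 0.282258; p^2 = 0.282258^2 = 0.079670
  p = 18/124 = 0.145161; p^2 = 0.145161^2 = 0.021072
  p = 22/124 = 0.177419; p^2 = 0.177419^2 = 0.031478
sum(p^2) = 0.156152 + 0.079670 + 0.021072 + 0.031478 = 0.288372
D = 1 - 0.288372 = 0.711628 ≈ 0.7116

0.7116


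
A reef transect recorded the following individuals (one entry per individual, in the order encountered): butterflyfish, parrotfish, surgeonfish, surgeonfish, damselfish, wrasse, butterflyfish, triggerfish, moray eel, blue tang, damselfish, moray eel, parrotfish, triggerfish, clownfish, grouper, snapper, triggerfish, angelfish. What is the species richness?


Total individuals logged = 19
Distinct species (count of individuals): butterflyfish (2), parrotfish (2), surgeonfish (2), damselfish (2), wrasse (1), triggerfish (3), moray eel (2), blue tang (1), clownfish (1), grouper (1), snapper (1), angelfish (1)
Species richness = number of distinct species = 12

12


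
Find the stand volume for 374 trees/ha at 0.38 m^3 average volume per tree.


V_stand = 374 * 0.38 = 142.12 ≈ 142.1 m^3/ha

142.1 m^3/ha


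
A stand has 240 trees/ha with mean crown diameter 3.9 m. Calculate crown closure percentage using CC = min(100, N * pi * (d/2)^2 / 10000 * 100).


(d/2)^2 = (3.9/2)^2 = 1.95^2 = 3.8025
Crown area = 3.141593 * 3.8025 = 11.9459 m^2
N * area / 10000 * 100 = 240 * 11.9459 / 10000 * 100 = 28.6702
CC = min(100, 28.6702) = 28.6702 ≈ 28.7%

28.7%


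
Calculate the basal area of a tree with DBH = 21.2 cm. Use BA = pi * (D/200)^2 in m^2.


D/200 = 21.2/200 = 0.106 m
(D/200)^2 = 0.106^2 = 0.011236
BA = 3.141593 * 0.011236 = 0.0352989 ≈ 0.0353 m^2

0.0353 m^2


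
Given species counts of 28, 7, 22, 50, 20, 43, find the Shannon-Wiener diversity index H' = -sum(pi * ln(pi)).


Total N = 28 + 7 + 22 + 50 + 20 + 43 = 170
Per-species terms:
  p = 28/170 = 0.164706; ln(p) = -1.803593; p*ln(p) = 0.164706 * (-1.803593) = -0.297063
  p = 7/170 = 0.041176; ln(p) = -3.189900; p*ln(p) = 0.041176 * (-3.189900) = -0.131347
  p = 22/170 = 0.129412; ln(p) = -2.044754; p*ln(p) = 0.129412 * (-2.044754) = -0.264616
  p = 50/170 = 0.294118; ln(p) = -1.223774; p*ln(p) = 0.294118 * (-1.223774) = -0.359934
  p = 20/170 = 0.117647; ln(p) = -2.140067; p*ln(p) = 0.117647 * (-2.140067) = -0.251772
  p = 43/170 = 0.252941; ln(p) = -1.374599; p*ln(p) = 0.252941 * (-1.374599) = -0.347692
sum(p*ln(p)) = (-0.297063) + (-0.131347) + (-0.264616) + (-0.359934) + (-0.251772) + (-0.347692) = -1.652424
H' = -(-1.652424) = 1.652424 ≈ 1.6524

1.6524


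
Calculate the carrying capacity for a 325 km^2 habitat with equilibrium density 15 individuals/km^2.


K = 15 * 325 = 4875 individuals

4875 individuals


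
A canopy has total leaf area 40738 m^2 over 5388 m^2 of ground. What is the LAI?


LAI = 40738 / 5388 = 7.5609 ≈ 7.56

7.56


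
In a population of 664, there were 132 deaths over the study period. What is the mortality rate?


Mortality rate = 132 / 664 = 0.198795 ≈ 0.1988

0.1988


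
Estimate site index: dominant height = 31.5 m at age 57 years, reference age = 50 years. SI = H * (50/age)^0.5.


50/57 = 0.877193
(0.877193)^0.5 = 0.936586
SI = 31.5 * 0.936586 = 29.5025 ≈ 29.5 m

29.5 m


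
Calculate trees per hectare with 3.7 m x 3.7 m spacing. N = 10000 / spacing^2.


N = 10000 / 3.7^2 = 10000 / 13.69 = 730.460 ≈ 730 trees/ha

730 trees/ha


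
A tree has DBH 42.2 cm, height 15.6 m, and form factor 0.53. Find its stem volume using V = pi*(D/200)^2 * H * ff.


(D/200)^2 = (42.2/200)^2 = 0.211^2 = 0.044521
BA = 3.141593 * 0.044521 = 0.139867 m^2
V = 0.139867 * 15.6 * 0.53 = 1.15642 ≈ 1.156 m^3

1.156 m^3


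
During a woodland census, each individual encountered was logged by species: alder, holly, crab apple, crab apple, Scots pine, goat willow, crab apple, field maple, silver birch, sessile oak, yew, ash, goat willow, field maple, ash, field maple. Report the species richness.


Total individuals logged = 16
Distinct species (count of individuals): alder (1), holly (1), crab apple (3), Scots pine (1), goat willow (2), field maple (3), silver birch (1), sessile oak (1), yew (1), ash (2)
Species richness = number of distinct species = 10

10


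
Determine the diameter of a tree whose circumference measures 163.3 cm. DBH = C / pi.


DBH = C / pi = 163.3 / 3.141593 = 51.9800 ≈ 51.98 cm

51.98 cm


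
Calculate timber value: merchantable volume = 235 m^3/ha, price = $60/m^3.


Value = 235 * 60 = $14100/ha

$14100/ha


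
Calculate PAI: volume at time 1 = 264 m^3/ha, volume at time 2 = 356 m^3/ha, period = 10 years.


PAI = (V2 - V1) / period = (356 - 264) / 10 = 92 / 10 = 9.20 m^3/ha/yr

9.20 m^3/ha/yr


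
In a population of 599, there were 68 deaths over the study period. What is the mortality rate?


Mortality rate = 68 / 599 = 0.113523 ≈ 0.1135

0.1135


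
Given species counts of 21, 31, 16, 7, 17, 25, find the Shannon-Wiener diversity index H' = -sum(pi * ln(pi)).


Total N = 21 + 31 + 16 + 7 + 17 + 25 = 117
Per-species terms:
  p = 21/117 = 0.179487; ln(p) = -1.717652; p*ln(p) = 0.179487 * (-1.717652) = -0.308296
  p = 31/117 = 0.264957; ln(p) = -1.328188; p*ln(p) = 0.264957 * (-1.328188) = -0.351913
  p = 16/117 = 0.136752; ln(p) = -1.989586; p*ln(p) = 0.136752 * (-1.989586) = -0.272080
  p = 7/117 = 0.059829; ln(p) = -2.816265; p*ln(p) = 0.059829 * (-2.816265) = -0.168494
  p = 17/117 = 0.145299; ln(p) = -1.928962; p*ln(p) = 0.145299 * (-1.928962) = -0.280276
  p = 25/117 = 0.213675; ln(p) = -1.543299; p*ln(p) = 0.213675 * (-1.543299) = -0.329764
sum(p*ln(p)) = (-0.308296) + (-0.351913) + (-0.272080) + (-0.168494) + (-0.280276) + (-0.329764) = -1.710823
H' = -(-1.710823) = 1.710823 ≈ 1.7108

1.7108


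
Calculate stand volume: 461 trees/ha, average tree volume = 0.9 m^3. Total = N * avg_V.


V_stand = 461 * 0.9 = 414.9 m^3/ha

414.9 m^3/ha


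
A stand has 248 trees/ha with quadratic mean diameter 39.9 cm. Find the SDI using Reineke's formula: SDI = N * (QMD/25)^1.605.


QMD/25 = 39.9/25 = 1.596
(1.596)^1.605 = exp(1.605 * ln(1.596)) = exp(1.605 * 0.467500) = exp(0.750338) = 2.11772
SDI = 248 * 2.11772 = 525.195 ≈ 525

525


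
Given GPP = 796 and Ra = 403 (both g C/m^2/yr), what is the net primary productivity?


NPP = GPP - Ra = 796 - 403 = 393 g C/m^2/yr

393 g C/m^2/yr


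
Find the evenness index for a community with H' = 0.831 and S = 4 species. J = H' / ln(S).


ln(4) = 1.38629
J = H' / ln(S) = 0.831 / 1.38629 = 0.599442 ≈ 0.5994

0.5994


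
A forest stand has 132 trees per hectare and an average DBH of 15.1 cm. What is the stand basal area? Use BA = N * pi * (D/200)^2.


(D/200)^2 = (15.1/200)^2 = 0.0755^2 = 0.00570025
Individual BA = 3.141593 * 0.00570025 = 0.0179079 m^2
Stand BA = 132 * 0.0179079 = 2.36384 ≈ 2.36 m^2/ha

2.36 m^2/ha


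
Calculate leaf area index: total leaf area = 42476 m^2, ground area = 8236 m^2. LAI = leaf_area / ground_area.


LAI = 42476 / 8236 = 5.1574 ≈ 5.16

5.16


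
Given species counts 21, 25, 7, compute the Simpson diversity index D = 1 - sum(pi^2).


Total N = 21 + 25 + 7 = 53
Per-species terms:
  p = 21/53 = 0.396226; p^2 = 0.396226^2 = 0.156995
  p = 25/53 = 0.471698; p^2 = 0.471698^2 = 0.222499
  p = 7/53 = 0.132075; p^2 = 0.132075^2 = 0.017444
sum(p^2) = 0.156995 + 0.222499 + 0.017444 = 0.396938
D = 1 - 0.396938 = 0.603062 ≈ 0.6031

0.6031


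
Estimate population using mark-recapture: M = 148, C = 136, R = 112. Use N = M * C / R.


N = M * C / R = 148 * 136 / 112 = 20128 / 112 = 179.71 ≈ 180

180 individuals


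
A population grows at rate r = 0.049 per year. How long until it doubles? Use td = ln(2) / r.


td = ln(2) / 0.049 = 0.693147 / 0.049 = 14.1459 ≈ 14.1 years

14.1 years


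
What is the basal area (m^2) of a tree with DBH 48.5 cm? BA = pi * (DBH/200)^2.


D/200 = 48.5/200 = 0.2425 m
(D/200)^2 = 0.2425^2 = 0.05880625
BA = 3.141593 * 0.05880625 = 0.184745 ≈ 0.1847 m^2

0.1847 m^2


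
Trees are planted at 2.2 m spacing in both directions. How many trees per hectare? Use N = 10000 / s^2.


N = 10000 / 2.2^2 = 10000 / 4.84 = 2066.12 ≈ 2066 trees/ha

2066 trees/ha


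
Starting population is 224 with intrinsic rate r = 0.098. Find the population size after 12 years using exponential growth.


r*t = 0.098 * 12 = 1.176
exp(1.176) = 3.24138
N = 224 * 3.24138 = 726.069 ≈ 726

726


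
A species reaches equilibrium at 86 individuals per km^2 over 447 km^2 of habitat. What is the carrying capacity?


K = 86 * 447 = 38442 individuals

38442 individuals


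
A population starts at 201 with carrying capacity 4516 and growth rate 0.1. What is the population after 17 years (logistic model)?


(K - N0)/N0 = (4516 - 201)/201 = 4315/201 = 21.4677
r*t = 0.1 * 17 = 1.7; exp(-1.7) = 0.182684
21.4677 * 0.182684 = 3.92181
1 + 3.92181 = 4.92181
N = 4516 / 4.92181 = 917.549 ≈ 918

918


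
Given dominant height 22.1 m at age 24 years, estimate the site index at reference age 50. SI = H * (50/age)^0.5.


50/24 = 2.08333
(2.08333)^0.5 = 1.44337
SI = 22.1 * 1.44337 = 31.8985 ≈ 31.9 m

31.9 m


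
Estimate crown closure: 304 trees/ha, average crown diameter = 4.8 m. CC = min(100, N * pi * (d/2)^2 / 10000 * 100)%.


(d/2)^2 = (4.8/2)^2 = 2.4^2 = 5.76
Crown area = 3.141593 * 5.76 = 18.0956 m^2
N * area / 10000 * 100 = 304 * 18.0956 / 10000 * 100 = 55.0106
CC = min(100, 55.0106) = 55.0106 ≈ 55.0%

55.0%


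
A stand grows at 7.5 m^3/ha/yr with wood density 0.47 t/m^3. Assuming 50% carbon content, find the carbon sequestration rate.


C = 7.5 * 0.47 * 0.5 = 1.7625 ≈ 1.76 t C/ha/yr

1.76 t C/ha/yr


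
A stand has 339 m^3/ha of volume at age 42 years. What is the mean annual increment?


MAI = 339 / 42 = 8.0714 ≈ 8.07 m^3/ha/yr

8.07 m^3/ha/yr


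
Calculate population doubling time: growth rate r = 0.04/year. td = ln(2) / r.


td = ln(2) / 0.04 = 0.693147 / 0.04 = 17.3287 ≈ 17.3 years

17.3 years
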